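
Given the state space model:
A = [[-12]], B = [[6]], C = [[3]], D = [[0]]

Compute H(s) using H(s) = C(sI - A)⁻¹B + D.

(sI - A)⁻¹ = 1/(s + 12). H(s) = 3 × 6/(s + 12) + 0 = 18/(s + 12).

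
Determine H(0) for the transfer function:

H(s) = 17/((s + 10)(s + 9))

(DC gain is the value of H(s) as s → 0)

DC gain = H(0) = 17/(10 × 9) = 17/90 = 0.1889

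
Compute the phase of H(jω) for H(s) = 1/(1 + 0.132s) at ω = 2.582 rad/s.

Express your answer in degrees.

Phase = -arctan(ωτ) = -arctan(2.582 × 0.132) = -18.8°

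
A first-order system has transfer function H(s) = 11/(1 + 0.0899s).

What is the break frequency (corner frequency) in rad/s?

Corner frequency = 1/τ = 1/0.0899 = 11.123 rad/s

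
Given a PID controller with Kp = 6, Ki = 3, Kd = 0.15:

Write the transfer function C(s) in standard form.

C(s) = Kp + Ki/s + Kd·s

Substituting values: C(s) = 6 + 3/s + 0.15s = (0.15s² + 6s + 3)/s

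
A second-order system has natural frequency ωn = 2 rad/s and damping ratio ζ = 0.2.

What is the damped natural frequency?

ωd = ωn√(1 - ζ²) = 2√(1 - 0.2²) = 1.96 rad/s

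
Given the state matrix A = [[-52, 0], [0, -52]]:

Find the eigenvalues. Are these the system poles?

For diagonal matrix, eigenvalues are diagonal entries: λ₁ = -52, λ₂ = -52. Eigenvalues of A = system poles.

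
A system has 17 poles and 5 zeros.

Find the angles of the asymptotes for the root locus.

n - m = 17 - 5 = 12. Angles: θk = (2k + 1)·180°/12 = 15°, 45°, 75°, 105°, 135°, 165°, 195°, 225°, 255°, 285°, 315°, 345°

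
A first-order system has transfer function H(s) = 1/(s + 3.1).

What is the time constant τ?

For H(s) = 1/(s + 1/τ), the pole is at -1/τ = -3.1, so τ = 1/3.1 = 0.3226 s.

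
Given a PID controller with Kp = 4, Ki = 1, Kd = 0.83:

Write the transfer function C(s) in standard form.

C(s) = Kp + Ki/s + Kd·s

Substituting values: C(s) = 4 + 1/s + 0.83s = (0.83s² + 4s + 1)/s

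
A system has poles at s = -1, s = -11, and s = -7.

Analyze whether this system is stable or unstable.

All poles are in the left half-plane. System is stable.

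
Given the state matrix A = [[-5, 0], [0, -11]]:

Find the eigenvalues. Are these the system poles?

For diagonal matrix, eigenvalues are diagonal entries: λ₁ = -5, λ₂ = -11. Eigenvalues of A = system poles.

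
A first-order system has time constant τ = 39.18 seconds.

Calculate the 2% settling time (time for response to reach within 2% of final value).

For first-order system, 2% settling time ≈ 4τ = 4 × 39.18 = 156.72 s.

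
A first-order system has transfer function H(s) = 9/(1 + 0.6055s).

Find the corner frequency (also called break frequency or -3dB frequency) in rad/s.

Corner frequency = 1/τ = 1/0.6055 = 1.652 rad/s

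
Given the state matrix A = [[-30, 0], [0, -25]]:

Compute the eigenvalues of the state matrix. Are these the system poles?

For diagonal matrix, eigenvalues are diagonal entries: λ₁ = -30, λ₂ = -25. Eigenvalues of A = system poles.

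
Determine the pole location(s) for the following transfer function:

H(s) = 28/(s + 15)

Pole is where denominator = 0: s + 15 = 0, so s = -15.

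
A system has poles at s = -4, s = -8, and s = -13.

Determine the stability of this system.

All poles are in the left half-plane. System is stable.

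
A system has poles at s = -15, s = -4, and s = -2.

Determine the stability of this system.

All poles are in the left half-plane. System is stable.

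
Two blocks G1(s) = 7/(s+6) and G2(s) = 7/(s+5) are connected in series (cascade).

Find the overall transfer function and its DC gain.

Series: multiply transfer functions. G_eq = 7/(s+6) × 7/(s+5) = 49/((s+6)(s+5)). DC gain = 49/(6×5) = 1.6333.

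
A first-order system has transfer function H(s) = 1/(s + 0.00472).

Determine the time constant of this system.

For H(s) = 1/(s + 1/τ), the pole is at -1/τ = -0.00472, so τ = 1/0.00472 = 211.9 s.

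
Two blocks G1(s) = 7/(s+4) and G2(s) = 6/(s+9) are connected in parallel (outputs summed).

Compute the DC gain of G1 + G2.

Parallel: G_eq = G1 + G2. DC gain = G1(0) + G2(0) = 7/4 + 6/9 = 1.75 + 0.6667 = 2.4167.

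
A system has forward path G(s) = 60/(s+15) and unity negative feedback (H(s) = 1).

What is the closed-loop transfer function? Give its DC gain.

T(s) = G/(1+GH) = [60/(s+15)] / [1 + 60/(s+15)] = 60/(s+15+60) = 60/(s+75). DC gain = 60/75 = 0.8.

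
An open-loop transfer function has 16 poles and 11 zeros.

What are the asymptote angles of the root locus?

n - m = 16 - 11 = 5. Angles: θk = (2k + 1)·180°/5 = 36°, 108°, 180°, 252°, 324°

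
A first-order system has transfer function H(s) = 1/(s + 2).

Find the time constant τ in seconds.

For H(s) = 1/(s + 1/τ), the pole is at -1/τ = -2, so τ = 1/2 = 0.5 s.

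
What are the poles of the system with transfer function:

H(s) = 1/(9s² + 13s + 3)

Discriminant = 13² - 4×9×3 = 169 - 108 = 61 > 0, so two distinct real poles. Using quadratic formula: s = (-13 ± √61)/(2×9) = (-13 ± √61)/18, with √61 ≈ 7.8102. s₁ ≈ -0.2883, s₂ ≈ -1.1561. Poles: s₁ = -0.2883, s₂ = -1.1561.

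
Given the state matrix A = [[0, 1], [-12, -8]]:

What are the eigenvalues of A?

det(A - λI) = λ² - (-8)λ + 12 = (λ - (-6))(λ - (-2)). Eigenvalues: -6, -2.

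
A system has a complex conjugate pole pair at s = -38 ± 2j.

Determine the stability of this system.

Real part of poles is -38 (< 0, left half-plane). Stable.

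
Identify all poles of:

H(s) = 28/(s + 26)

Pole is where denominator = 0: s + 26 = 0, so s = -26.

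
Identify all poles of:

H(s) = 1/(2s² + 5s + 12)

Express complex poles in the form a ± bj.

Discriminant = 5² - 4×2×12 = 25 - 96 = -71 < 0, so the poles are a complex conjugate pair s = (-5 ± j√71)/(2×2). Real part = -5/(2×2) = -5/4 = -1.25; imaginary part = ±√71/(2×2) ≈ 2.1065. Poles: s = -1.25 ± 2.1065j.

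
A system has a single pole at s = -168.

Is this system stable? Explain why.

Pole at s = -168 is in the left half-plane. Stable.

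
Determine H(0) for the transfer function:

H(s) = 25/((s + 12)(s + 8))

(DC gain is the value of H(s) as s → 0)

DC gain = H(0) = 25/(12 × 8) = 25/96 = 0.2604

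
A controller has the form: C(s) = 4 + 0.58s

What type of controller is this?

This is a Proportional-Derivative (PD) controller.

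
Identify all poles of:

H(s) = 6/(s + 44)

Pole is where denominator = 0: s + 44 = 0, so s = -44.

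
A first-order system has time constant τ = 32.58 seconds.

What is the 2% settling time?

For first-order system, 2% settling time ≈ 4τ = 4 × 32.58 = 130.32 s.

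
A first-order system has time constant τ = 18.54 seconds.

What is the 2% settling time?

For first-order system, 2% settling time ≈ 4τ = 4 × 18.54 = 74.16 s.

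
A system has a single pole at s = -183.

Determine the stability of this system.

Pole at s = -183 is in the left half-plane. Stable.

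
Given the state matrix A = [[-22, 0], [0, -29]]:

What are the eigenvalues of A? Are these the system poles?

For diagonal matrix, eigenvalues are diagonal entries: λ₁ = -22, λ₂ = -29. Eigenvalues of A = system poles.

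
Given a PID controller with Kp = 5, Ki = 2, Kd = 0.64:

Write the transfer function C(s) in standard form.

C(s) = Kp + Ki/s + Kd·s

Substituting values: C(s) = 5 + 2/s + 0.64s = (0.64s² + 5s + 2)/s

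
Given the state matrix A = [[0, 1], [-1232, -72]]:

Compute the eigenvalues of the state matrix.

det(A - λI) = λ² - (-72)λ + 1232 = (λ - (-44))(λ - (-28)). Eigenvalues: -44, -28.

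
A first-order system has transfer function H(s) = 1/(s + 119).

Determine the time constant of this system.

For H(s) = 1/(s + 1/τ), the pole is at -1/τ = -119, so τ = 1/119 = 0.0084 s.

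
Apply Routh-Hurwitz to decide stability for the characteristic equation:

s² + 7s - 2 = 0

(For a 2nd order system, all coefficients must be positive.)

Coefficients: 1, 7, -2. c=-2 not positive, so system is unstable.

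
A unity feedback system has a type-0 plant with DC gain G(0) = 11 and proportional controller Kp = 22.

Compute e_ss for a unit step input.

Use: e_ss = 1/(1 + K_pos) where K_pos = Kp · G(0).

K_pos = Kp · G(0) = 22 × 11 = 242. e_ss = 1/(1 + 242) = 0.0041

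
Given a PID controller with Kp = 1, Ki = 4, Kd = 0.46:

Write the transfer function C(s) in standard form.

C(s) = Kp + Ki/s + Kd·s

Substituting values: C(s) = 1 + 4/s + 0.46s = (0.46s² + s + 4)/s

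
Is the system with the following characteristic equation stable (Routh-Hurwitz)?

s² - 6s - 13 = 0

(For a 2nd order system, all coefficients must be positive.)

Coefficients: 1, -6, -13. b=-6, c=-13 not positive, so system is unstable.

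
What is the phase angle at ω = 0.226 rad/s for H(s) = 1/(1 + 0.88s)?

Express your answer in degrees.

Phase = -arctan(ωτ) = -arctan(0.226 × 0.88) = -11.2°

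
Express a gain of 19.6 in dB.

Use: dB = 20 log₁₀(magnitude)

dB = 20 log₁₀(19.6) = 25.8 dB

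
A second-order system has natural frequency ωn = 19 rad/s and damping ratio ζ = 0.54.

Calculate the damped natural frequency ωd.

ωd = ωn√(1 - ζ²) = 19√(1 - 0.54²) = 15.99 rad/s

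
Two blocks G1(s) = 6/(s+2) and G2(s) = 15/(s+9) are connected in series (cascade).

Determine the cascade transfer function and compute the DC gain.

Series: multiply transfer functions. G_eq = 6/(s+2) × 15/(s+9) = 90/((s+2)(s+9)). DC gain = 90/(2×9) = 5.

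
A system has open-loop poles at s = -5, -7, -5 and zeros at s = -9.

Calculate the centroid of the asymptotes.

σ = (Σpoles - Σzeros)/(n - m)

σ = (Σpoles - Σzeros)/(n - m) = (-17 - (-9))/(3 - 1) = -8/2 = -4.0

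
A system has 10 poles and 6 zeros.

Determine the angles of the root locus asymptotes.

n - m = 10 - 6 = 4. Angles: θk = (2k + 1)·180°/4 = 45°, 135°, 225°, 315°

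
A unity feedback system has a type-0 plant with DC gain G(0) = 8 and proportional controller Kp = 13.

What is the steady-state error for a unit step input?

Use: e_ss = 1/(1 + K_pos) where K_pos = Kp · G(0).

K_pos = Kp · G(0) = 13 × 8 = 104. e_ss = 1/(1 + 104) = 0.0095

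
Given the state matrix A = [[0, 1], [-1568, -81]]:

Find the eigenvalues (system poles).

det(A - λI) = λ² - (-81)λ + 1568 = (λ - (-32))(λ - (-49)). Eigenvalues: -32, -49.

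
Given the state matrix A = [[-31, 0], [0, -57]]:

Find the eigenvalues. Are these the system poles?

For diagonal matrix, eigenvalues are diagonal entries: λ₁ = -31, λ₂ = -57. Eigenvalues of A = system poles.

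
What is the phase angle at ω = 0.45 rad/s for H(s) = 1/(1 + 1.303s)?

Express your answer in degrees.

Phase = -arctan(ωτ) = -arctan(0.45 × 1.303) = -30.4°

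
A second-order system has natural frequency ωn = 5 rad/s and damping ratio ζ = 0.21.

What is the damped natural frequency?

ωd = ωn√(1 - ζ²) = 5√(1 - 0.21²) = 4.89 rad/s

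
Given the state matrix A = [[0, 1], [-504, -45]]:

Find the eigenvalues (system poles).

det(A - λI) = λ² - (-45)λ + 504 = (λ - (-21))(λ - (-24)). Eigenvalues: -21, -24.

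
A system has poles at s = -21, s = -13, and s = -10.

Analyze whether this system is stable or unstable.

All poles are in the left half-plane. System is stable.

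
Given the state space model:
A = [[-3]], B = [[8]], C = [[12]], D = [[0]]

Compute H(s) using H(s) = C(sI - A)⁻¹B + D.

(sI - A)⁻¹ = 1/(s + 3). H(s) = 12 × 8/(s + 3) + 0 = 96/(s + 3).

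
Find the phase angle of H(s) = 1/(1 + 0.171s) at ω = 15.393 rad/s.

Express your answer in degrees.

Phase = -arctan(ωτ) = -arctan(15.393 × 0.171) = -69.2°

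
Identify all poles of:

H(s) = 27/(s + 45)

Pole is where denominator = 0: s + 45 = 0, so s = -45.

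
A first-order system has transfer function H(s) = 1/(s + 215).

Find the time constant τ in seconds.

For H(s) = 1/(s + 1/τ), the pole is at -1/τ = -215, so τ = 1/215 = 0.0047 s.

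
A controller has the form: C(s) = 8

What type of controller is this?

This is a Proportional (P) controller.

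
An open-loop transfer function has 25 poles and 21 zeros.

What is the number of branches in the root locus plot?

Root locus has n branches where n = number of poles = 25.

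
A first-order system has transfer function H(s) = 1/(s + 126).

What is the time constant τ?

For H(s) = 1/(s + 1/τ), the pole is at -1/τ = -126, so τ = 1/126 = 0.0079 s.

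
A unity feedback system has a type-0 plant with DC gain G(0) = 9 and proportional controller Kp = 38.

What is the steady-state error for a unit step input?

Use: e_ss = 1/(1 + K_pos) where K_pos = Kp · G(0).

K_pos = Kp · G(0) = 38 × 9 = 342. e_ss = 1/(1 + 342) = 0.0029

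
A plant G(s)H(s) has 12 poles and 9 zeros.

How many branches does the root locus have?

Root locus has n branches where n = number of poles = 12.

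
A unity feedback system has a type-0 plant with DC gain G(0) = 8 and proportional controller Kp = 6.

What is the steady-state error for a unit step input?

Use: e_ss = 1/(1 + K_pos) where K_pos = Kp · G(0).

K_pos = Kp · G(0) = 6 × 8 = 48. e_ss = 1/(1 + 48) = 0.0204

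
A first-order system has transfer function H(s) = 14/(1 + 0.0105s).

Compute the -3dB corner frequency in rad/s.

Corner frequency = 1/τ = 1/0.0105 = 95.238 rad/s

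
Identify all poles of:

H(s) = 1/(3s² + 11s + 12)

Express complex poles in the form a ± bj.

Discriminant = 11² - 4×3×12 = 121 - 144 = -23 < 0, so the poles are a complex conjugate pair s = (-11 ± j√23)/(2×3). Real part = -11/(2×3) = -11/6 ≈ -1.8333; imaginary part = ±√23/(2×3) ≈ 0.7993. Poles: s = -1.8333 ± 0.7993j.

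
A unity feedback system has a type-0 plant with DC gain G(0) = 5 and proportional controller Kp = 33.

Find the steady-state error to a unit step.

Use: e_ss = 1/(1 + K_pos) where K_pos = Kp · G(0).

K_pos = Kp · G(0) = 33 × 5 = 165. e_ss = 1/(1 + 165) = 0.0060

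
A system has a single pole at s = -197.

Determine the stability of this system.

Pole at s = -197 is in the left half-plane. Stable.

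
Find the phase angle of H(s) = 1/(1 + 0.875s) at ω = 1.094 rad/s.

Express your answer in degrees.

Phase = -arctan(ωτ) = -arctan(1.094 × 0.875) = -43.7°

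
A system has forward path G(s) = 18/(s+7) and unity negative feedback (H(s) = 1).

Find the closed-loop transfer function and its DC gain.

T(s) = G/(1+GH) = [18/(s+7)] / [1 + 18/(s+7)] = 18/(s+7+18) = 18/(s+25). DC gain = 18/25 = 0.72.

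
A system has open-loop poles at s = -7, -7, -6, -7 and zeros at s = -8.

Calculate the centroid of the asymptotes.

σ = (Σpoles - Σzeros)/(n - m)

σ = (Σpoles - Σzeros)/(n - m) = (-27 - (-8))/(4 - 1) = -19/3 = -6.33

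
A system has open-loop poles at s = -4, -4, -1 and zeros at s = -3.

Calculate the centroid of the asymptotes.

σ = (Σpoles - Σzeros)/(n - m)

σ = (Σpoles - Σzeros)/(n - m) = (-9 - (-3))/(3 - 1) = -6/2 = -3.0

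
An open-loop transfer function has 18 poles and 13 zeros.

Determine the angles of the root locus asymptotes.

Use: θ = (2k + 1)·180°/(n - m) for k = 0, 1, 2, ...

n - m = 18 - 13 = 5. Angles: θk = (2k + 1)·180°/5 = 36°, 108°, 180°, 252°, 324°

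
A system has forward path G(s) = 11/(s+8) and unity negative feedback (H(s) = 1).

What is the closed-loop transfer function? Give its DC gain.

T(s) = G/(1+GH) = [11/(s+8)] / [1 + 11/(s+8)] = 11/(s+8+11) = 11/(s+19). DC gain = 11/19 = 0.5789.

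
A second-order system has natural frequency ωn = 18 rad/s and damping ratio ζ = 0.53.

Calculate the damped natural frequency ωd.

ωd = ωn√(1 - ζ²) = 18√(1 - 0.53²) = 15.26 rad/s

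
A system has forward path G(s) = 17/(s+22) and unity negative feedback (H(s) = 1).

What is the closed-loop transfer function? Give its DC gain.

T(s) = G/(1+GH) = [17/(s+22)] / [1 + 17/(s+22)] = 17/(s+22+17) = 17/(s+39). DC gain = 17/39 = 0.4359.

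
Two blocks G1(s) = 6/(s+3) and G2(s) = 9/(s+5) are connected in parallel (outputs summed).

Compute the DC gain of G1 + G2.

Parallel: G_eq = G1 + G2. DC gain = G1(0) + G2(0) = 6/3 + 9/5 = 2 + 1.8 = 3.8.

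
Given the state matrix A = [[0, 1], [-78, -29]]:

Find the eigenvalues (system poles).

det(A - λI) = λ² - (-29)λ + 78 = (λ - (-3))(λ - (-26)). Eigenvalues: -3, -26.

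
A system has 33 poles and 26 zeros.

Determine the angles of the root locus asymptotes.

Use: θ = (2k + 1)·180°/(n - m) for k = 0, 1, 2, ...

n - m = 33 - 26 = 7. Angles: θk = (2k + 1)·180°/7 = 25.71°, 77.14°, 128.57°, 180°, 231.43°, 282.86°, 334.29°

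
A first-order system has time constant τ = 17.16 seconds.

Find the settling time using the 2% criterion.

For first-order system, 2% settling time ≈ 4τ = 4 × 17.16 = 68.64 s.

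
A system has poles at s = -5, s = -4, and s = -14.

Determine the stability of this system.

All poles are in the left half-plane. System is stable.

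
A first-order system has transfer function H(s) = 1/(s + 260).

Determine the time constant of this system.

For H(s) = 1/(s + 1/τ), the pole is at -1/τ = -260, so τ = 1/260 = 0.0038 s.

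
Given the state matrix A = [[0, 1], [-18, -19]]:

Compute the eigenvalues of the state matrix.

det(A - λI) = λ² - (-19)λ + 18 = (λ - (-1))(λ - (-18)). Eigenvalues: -1, -18.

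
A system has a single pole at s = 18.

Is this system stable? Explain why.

Pole at s = 18 is in the right half-plane. Unstable.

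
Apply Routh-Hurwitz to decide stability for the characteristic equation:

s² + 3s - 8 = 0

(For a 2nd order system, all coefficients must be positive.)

Coefficients: 1, 3, -8. c=-8 not positive, so system is unstable.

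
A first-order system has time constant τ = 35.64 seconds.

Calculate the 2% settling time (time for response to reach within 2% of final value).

For first-order system, 2% settling time ≈ 4τ = 4 × 35.64 = 142.56 s.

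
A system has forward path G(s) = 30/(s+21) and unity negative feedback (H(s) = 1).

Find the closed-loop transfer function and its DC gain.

T(s) = G/(1+GH) = [30/(s+21)] / [1 + 30/(s+21)] = 30/(s+21+30) = 30/(s+51). DC gain = 30/51 = 0.5882.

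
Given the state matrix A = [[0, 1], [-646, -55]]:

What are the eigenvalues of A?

det(A - λI) = λ² - (-55)λ + 646 = (λ - (-38))(λ - (-17)). Eigenvalues: -38, -17.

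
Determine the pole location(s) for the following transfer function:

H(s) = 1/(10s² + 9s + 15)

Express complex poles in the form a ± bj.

Discriminant = 9² - 4×10×15 = 81 - 600 = -519 < 0, so the poles are a complex conjugate pair s = (-9 ± j√519)/(2×10). Real part = -9/(2×10) = -9/20 = -0.45; imaginary part = ±√519/(2×10) ≈ 1.1391. Poles: s = -0.45 ± 1.1391j.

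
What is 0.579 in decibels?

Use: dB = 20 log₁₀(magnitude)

dB = 20 log₁₀(0.579) = -4.7 dB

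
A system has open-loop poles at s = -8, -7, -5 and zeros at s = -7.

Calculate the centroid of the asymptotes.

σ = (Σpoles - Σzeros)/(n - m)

σ = (Σpoles - Σzeros)/(n - m) = (-20 - (-7))/(3 - 1) = -13/2 = -6.5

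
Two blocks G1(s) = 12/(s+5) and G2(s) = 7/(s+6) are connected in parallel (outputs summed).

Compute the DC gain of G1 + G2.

Parallel: G_eq = G1 + G2. DC gain = G1(0) + G2(0) = 12/5 + 7/6 = 2.4 + 1.1667 = 3.5667.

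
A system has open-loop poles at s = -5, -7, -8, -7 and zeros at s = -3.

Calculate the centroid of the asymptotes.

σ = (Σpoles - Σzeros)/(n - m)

σ = (Σpoles - Σzeros)/(n - m) = (-27 - (-3))/(4 - 1) = -24/3 = -8.0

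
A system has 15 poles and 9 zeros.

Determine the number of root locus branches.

Root locus has n branches where n = number of poles = 15.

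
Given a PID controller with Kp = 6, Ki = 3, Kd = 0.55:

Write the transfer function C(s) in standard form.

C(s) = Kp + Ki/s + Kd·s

Substituting values: C(s) = 6 + 3/s + 0.55s = (0.55s² + 6s + 3)/s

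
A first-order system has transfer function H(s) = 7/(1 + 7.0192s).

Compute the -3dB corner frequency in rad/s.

Corner frequency = 1/τ = 1/7.0192 = 0.142 rad/s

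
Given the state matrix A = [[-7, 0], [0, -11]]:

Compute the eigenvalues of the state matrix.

For diagonal matrix, eigenvalues are diagonal entries: λ₁ = -7, λ₂ = -11.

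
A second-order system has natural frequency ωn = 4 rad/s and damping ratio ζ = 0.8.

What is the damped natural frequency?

ωd = ωn√(1 - ζ²) = 4√(1 - 0.8²) = 2.4 rad/s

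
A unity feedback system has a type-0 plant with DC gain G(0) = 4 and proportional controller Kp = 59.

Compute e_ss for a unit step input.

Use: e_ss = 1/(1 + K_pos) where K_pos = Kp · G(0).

K_pos = Kp · G(0) = 59 × 4 = 236. e_ss = 1/(1 + 236) = 0.0042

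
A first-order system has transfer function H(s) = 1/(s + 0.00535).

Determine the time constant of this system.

For H(s) = 1/(s + 1/τ), the pole is at -1/τ = -0.00535, so τ = 1/0.00535 = 186.9 s.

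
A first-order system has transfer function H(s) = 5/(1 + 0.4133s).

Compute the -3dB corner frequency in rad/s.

Corner frequency = 1/τ = 1/0.4133 = 2.42 rad/s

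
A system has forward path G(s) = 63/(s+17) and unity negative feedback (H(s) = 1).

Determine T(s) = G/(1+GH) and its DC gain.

T(s) = G/(1+GH) = [63/(s+17)] / [1 + 63/(s+17)] = 63/(s+17+63) = 63/(s+80). DC gain = 63/80 = 0.7875.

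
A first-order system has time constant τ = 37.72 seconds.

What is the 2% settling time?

For first-order system, 2% settling time ≈ 4τ = 4 × 37.72 = 150.88 s.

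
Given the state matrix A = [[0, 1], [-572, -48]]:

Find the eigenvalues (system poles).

det(A - λI) = λ² - (-48)λ + 572 = (λ - (-22))(λ - (-26)). Eigenvalues: -22, -26.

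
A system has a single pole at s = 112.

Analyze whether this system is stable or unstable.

Pole at s = 112 is in the right half-plane. Unstable.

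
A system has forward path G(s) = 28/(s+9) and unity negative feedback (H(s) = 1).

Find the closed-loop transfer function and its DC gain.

T(s) = G/(1+GH) = [28/(s+9)] / [1 + 28/(s+9)] = 28/(s+9+28) = 28/(s+37). DC gain = 28/37 = 0.7568.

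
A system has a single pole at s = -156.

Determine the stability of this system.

Pole at s = -156 is in the left half-plane. Stable.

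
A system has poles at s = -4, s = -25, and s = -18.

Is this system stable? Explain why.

All poles are in the left half-plane. System is stable.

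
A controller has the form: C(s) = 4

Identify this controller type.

This is a Proportional (P) controller.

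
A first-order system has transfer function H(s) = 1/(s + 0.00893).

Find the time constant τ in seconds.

For H(s) = 1/(s + 1/τ), the pole is at -1/τ = -0.00893, so τ = 1/0.00893 = 112 s.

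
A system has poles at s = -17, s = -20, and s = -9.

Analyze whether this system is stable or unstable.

All poles are in the left half-plane. System is stable.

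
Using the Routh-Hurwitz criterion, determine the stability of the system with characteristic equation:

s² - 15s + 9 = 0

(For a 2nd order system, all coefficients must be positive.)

Coefficients: 1, -15, 9. b=-15 not positive, so system is unstable.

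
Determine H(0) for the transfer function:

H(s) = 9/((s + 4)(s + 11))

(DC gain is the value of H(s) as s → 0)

DC gain = H(0) = 9/(4 × 11) = 9/44 = 0.2045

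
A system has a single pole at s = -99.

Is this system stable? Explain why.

Pole at s = -99 is in the left half-plane. Stable.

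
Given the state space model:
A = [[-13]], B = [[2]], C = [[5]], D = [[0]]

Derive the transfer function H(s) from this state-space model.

(sI - A)⁻¹ = 1/(s + 13). H(s) = 5 × 2/(s + 13) + 0 = 10/(s + 13).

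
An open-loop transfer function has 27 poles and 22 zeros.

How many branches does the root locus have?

Root locus has n branches where n = number of poles = 27.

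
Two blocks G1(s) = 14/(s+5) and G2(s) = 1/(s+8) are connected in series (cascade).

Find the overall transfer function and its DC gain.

Series: multiply transfer functions. G_eq = 14/(s+5) × 1/(s+8) = 14/((s+5)(s+8)). DC gain = 14/(5×8) = 0.35.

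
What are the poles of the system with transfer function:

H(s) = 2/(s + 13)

Pole is where denominator = 0: s + 13 = 0, so s = -13.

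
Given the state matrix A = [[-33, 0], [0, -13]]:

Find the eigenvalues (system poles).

For diagonal matrix, eigenvalues are diagonal entries: λ₁ = -33, λ₂ = -13.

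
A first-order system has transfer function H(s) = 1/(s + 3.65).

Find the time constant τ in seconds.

For H(s) = 1/(s + 1/τ), the pole is at -1/τ = -3.65, so τ = 1/3.65 = 0.2740 s.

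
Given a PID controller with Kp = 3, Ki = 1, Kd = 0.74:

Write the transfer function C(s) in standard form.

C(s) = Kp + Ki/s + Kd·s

Substituting values: C(s) = 3 + 1/s + 0.74s = (0.74s² + 3s + 1)/s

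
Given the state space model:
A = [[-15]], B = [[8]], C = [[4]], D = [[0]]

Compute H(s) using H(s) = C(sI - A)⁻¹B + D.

(sI - A)⁻¹ = 1/(s + 15). H(s) = 4 × 8/(s + 15) + 0 = 32/(s + 15).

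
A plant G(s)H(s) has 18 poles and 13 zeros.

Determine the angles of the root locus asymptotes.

n - m = 18 - 13 = 5. Angles: θk = (2k + 1)·180°/5 = 36°, 108°, 180°, 252°, 324°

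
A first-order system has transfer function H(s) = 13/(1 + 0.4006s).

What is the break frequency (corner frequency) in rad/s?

Corner frequency = 1/τ = 1/0.4006 = 2.496 rad/s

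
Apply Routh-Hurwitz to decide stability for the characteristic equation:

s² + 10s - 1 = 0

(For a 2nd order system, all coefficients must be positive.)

Coefficients: 1, 10, -1. c=-1 not positive, so system is unstable.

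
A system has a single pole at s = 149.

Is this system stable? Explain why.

Pole at s = 149 is in the right half-plane. Unstable.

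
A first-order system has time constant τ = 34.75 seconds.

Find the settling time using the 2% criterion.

For first-order system, 2% settling time ≈ 4τ = 4 × 34.75 = 139.0 s.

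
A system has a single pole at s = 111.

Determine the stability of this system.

Pole at s = 111 is in the right half-plane. Unstable.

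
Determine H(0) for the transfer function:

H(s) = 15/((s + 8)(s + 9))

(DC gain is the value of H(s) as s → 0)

DC gain = H(0) = 15/(8 × 9) = 15/72 = 0.2083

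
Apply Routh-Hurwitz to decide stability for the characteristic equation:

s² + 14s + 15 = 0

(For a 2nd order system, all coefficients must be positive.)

Coefficients: 1, 14, 15. All positive, so system is stable.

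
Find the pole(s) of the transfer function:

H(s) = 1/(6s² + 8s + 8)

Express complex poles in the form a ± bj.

Discriminant = 8² - 4×6×8 = 64 - 192 = -128 < 0, so the poles are a complex conjugate pair s = (-8 ± j√128)/(2×6). Real part = -8/(2×6) = -8/12 ≈ -0.6667; imaginary part = ±√128/(2×6) ≈ 0.9428. Poles: s = -0.6667 ± 0.9428j.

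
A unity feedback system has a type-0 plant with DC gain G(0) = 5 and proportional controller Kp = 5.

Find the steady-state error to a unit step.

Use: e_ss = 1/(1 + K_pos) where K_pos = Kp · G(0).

K_pos = Kp · G(0) = 5 × 5 = 25. e_ss = 1/(1 + 25) = 0.0385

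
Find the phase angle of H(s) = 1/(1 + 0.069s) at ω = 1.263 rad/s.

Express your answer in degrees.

Phase = -arctan(ωτ) = -arctan(1.263 × 0.069) = -5.0°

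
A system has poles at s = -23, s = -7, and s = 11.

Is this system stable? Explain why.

Pole(s) at s = 11 are not in the left half-plane. System is unstable.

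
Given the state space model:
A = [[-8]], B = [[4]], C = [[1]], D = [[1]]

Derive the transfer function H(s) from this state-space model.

(sI - A)⁻¹ = 1/(s + 8). H(s) = 1×4/(s + 8) + 1 = (s + 12)/(s + 8).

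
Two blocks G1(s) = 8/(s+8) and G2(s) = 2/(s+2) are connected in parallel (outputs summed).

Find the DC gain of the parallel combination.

Parallel: G_eq = G1 + G2. DC gain = G1(0) + G2(0) = 8/8 + 2/2 = 1 + 1 = 2.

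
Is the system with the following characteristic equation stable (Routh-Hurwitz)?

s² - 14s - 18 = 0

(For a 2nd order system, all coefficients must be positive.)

Coefficients: 1, -14, -18. b=-14, c=-18 not positive, so system is unstable.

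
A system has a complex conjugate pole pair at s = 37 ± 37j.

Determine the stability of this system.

Real part of poles is 37 (> 0, right half-plane). Unstable.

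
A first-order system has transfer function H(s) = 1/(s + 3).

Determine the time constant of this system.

For H(s) = 1/(s + 1/τ), the pole is at -1/τ = -3, so τ = 1/3 = 0.3333 s.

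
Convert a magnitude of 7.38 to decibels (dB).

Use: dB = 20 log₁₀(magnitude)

dB = 20 log₁₀(7.38) = 17.4 dB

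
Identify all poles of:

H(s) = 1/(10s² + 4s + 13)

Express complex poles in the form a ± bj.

Discriminant = 4² - 4×10×13 = 16 - 520 = -504 < 0, so the poles are a complex conjugate pair s = (-4 ± j√504)/(2×10). Real part = -4/(2×10) = -4/20 = -0.2; imaginary part = ±√504/(2×10) ≈ 1.1225. Poles: s = -0.2 ± 1.1225j.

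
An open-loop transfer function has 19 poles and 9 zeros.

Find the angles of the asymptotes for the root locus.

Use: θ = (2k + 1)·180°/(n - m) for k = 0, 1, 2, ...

n - m = 19 - 9 = 10. Angles: θk = (2k + 1)·180°/10 = 18°, 54°, 90°, 126°, 162°, 198°, 234°, 270°, 306°, 342°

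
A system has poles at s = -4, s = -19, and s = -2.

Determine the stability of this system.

All poles are in the left half-plane. System is stable.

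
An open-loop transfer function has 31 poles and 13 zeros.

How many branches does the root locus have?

Root locus has n branches where n = number of poles = 31.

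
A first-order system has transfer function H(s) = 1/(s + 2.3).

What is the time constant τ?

For H(s) = 1/(s + 1/τ), the pole is at -1/τ = -2.3, so τ = 1/2.3 = 0.4348 s.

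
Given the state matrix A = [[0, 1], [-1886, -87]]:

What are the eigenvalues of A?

det(A - λI) = λ² - (-87)λ + 1886 = (λ - (-41))(λ - (-46)). Eigenvalues: -41, -46.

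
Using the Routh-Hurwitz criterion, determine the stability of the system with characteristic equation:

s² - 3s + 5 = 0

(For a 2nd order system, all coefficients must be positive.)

Coefficients: 1, -3, 5. b=-3 not positive, so system is unstable.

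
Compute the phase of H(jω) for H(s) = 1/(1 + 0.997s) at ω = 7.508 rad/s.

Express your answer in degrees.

Phase = -arctan(ωτ) = -arctan(7.508 × 0.997) = -82.4°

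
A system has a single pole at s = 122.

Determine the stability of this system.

Pole at s = 122 is in the right half-plane. Unstable.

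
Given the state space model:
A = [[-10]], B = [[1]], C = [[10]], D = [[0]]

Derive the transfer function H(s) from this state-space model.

(sI - A)⁻¹ = 1/(s + 10). H(s) = 10 × 1/(s + 10) + 0 = 10/(s + 10).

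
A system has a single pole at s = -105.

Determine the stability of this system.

Pole at s = -105 is in the left half-plane. Stable.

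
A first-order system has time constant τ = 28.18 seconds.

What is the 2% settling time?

For first-order system, 2% settling time ≈ 4τ = 4 × 28.18 = 112.72 s.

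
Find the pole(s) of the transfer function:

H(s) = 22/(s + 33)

Pole is where denominator = 0: s + 33 = 0, so s = -33.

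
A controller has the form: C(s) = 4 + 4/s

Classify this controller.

This is a Proportional-Integral (PI) controller.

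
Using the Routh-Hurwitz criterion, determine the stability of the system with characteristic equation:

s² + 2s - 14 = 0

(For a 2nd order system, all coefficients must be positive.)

Coefficients: 1, 2, -14. c=-14 not positive, so system is unstable.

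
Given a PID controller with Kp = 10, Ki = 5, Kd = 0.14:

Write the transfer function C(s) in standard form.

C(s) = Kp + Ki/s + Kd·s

Substituting values: C(s) = 10 + 5/s + 0.14s = (0.14s² + 10s + 5)/s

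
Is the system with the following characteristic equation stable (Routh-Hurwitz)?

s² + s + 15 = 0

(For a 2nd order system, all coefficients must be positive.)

Coefficients: 1, 1, 15. All positive, so system is stable.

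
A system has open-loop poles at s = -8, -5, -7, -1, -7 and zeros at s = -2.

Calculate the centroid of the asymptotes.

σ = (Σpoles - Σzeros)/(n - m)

σ = (Σpoles - Σzeros)/(n - m) = (-28 - (-2))/(5 - 1) = -26/4 = -6.5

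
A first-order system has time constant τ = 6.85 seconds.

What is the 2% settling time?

For first-order system, 2% settling time ≈ 4τ = 4 × 6.85 = 27.4 s.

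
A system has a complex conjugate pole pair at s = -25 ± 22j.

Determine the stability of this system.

Real part of poles is -25 (< 0, left half-plane). Stable.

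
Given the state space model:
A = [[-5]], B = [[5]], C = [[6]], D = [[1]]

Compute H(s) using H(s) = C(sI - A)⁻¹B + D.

(sI - A)⁻¹ = 1/(s + 5). H(s) = 6×5/(s + 5) + 1 = (s + 35)/(s + 5).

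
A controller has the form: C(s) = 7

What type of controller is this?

This is a Proportional (P) controller.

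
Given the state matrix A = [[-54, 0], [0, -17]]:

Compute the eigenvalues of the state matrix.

For diagonal matrix, eigenvalues are diagonal entries: λ₁ = -54, λ₂ = -17.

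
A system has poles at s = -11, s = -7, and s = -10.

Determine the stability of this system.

All poles are in the left half-plane. System is stable.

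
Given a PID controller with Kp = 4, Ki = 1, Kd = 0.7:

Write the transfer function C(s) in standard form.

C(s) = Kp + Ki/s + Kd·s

Substituting values: C(s) = 4 + 1/s + 0.7s = (0.7s² + 4s + 1)/s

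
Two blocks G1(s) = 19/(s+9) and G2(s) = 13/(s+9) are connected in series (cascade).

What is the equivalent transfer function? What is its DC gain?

Series: multiply transfer functions. G_eq = 19/(s+9) × 13/(s+9) = 247/((s+9)(s+9)). DC gain = 247/(9×9) = 3.0494.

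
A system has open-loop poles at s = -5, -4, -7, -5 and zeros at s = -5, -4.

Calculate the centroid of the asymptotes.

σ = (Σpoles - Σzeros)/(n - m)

σ = (Σpoles - Σzeros)/(n - m) = (-21 - (-9))/(4 - 2) = -12/2 = -6.0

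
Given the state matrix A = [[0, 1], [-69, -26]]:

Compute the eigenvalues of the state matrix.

det(A - λI) = λ² - (-26)λ + 69 = (λ - (-23))(λ - (-3)). Eigenvalues: -23, -3.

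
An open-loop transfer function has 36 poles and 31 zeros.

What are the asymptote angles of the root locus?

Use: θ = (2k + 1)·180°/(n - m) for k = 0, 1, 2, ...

n - m = 36 - 31 = 5. Angles: θk = (2k + 1)·180°/5 = 36°, 108°, 180°, 252°, 324°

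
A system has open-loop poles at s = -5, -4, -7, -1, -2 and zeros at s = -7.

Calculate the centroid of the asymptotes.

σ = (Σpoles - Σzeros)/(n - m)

σ = (Σpoles - Σzeros)/(n - m) = (-19 - (-7))/(5 - 1) = -12/4 = -3.0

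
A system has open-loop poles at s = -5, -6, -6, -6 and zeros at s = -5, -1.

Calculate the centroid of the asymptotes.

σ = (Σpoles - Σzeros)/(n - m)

σ = (Σpoles - Σzeros)/(n - m) = (-23 - (-6))/(4 - 2) = -17/2 = -8.5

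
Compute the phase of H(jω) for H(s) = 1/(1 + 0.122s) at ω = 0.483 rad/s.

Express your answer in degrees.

Phase = -arctan(ωτ) = -arctan(0.483 × 0.122) = -3.4°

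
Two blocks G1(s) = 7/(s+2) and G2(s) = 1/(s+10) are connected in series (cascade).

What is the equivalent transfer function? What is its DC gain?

Series: multiply transfer functions. G_eq = 7/(s+2) × 1/(s+10) = 7/((s+2)(s+10)). DC gain = 7/(2×10) = 0.35.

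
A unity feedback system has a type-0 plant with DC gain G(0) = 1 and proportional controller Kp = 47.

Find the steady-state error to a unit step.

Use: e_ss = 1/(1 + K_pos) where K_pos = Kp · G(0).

K_pos = Kp · G(0) = 47 × 1 = 47. e_ss = 1/(1 + 47) = 0.0208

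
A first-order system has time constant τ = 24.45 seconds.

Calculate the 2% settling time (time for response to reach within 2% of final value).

For first-order system, 2% settling time ≈ 4τ = 4 × 24.45 = 97.8 s.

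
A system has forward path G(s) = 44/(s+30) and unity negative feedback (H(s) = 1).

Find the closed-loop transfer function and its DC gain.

T(s) = G/(1+GH) = [44/(s+30)] / [1 + 44/(s+30)] = 44/(s+30+44) = 44/(s+74). DC gain = 44/74 = 0.5946.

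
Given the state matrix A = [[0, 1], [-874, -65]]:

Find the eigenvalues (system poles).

det(A - λI) = λ² - (-65)λ + 874 = (λ - (-19))(λ - (-46)). Eigenvalues: -19, -46.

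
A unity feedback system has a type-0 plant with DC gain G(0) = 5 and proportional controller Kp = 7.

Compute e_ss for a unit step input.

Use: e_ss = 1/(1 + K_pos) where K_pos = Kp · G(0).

K_pos = Kp · G(0) = 7 × 5 = 35. e_ss = 1/(1 + 35) = 0.0278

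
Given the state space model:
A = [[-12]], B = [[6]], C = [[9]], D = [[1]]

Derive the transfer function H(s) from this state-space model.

(sI - A)⁻¹ = 1/(s + 12). H(s) = 9×6/(s + 12) + 1 = (s + 66)/(s + 12).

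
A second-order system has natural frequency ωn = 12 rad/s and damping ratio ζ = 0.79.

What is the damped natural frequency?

ωd = ωn√(1 - ζ²) = 12√(1 - 0.79²) = 7.36 rad/s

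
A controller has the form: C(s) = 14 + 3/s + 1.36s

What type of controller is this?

This is a Proportional-Integral-Derivative (PID) controller.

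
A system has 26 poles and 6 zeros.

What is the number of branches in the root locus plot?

Root locus has n branches where n = number of poles = 26.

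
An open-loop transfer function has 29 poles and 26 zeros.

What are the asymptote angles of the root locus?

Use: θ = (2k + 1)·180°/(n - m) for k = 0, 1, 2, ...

n - m = 29 - 26 = 3. Angles: θk = (2k + 1)·180°/3 = 60°, 180°, 300°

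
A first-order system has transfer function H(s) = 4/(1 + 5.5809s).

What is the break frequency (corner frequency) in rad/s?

Corner frequency = 1/τ = 1/5.5809 = 0.179 rad/s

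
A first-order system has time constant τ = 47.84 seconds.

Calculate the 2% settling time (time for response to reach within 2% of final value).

For first-order system, 2% settling time ≈ 4τ = 4 × 47.84 = 191.36 s.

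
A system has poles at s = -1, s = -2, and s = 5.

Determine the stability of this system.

Pole(s) at s = 5 are not in the left half-plane. System is unstable.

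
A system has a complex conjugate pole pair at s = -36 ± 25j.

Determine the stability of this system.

Real part of poles is -36 (< 0, left half-plane). Stable.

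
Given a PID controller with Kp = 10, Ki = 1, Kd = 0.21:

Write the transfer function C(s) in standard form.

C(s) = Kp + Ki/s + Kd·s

Substituting values: C(s) = 10 + 1/s + 0.21s = (0.21s² + 10s + 1)/s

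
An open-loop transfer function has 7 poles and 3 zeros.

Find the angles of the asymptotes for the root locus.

n - m = 7 - 3 = 4. Angles: θk = (2k + 1)·180°/4 = 45°, 135°, 225°, 315°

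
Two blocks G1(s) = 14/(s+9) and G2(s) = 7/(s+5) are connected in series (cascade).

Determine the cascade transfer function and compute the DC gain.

Series: multiply transfer functions. G_eq = 14/(s+9) × 7/(s+5) = 98/((s+9)(s+5)). DC gain = 98/(9×5) = 2.1778.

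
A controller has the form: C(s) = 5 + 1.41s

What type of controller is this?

This is a Proportional-Derivative (PD) controller.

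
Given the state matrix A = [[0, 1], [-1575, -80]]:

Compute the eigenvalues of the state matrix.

det(A - λI) = λ² - (-80)λ + 1575 = (λ - (-35))(λ - (-45)). Eigenvalues: -35, -45.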